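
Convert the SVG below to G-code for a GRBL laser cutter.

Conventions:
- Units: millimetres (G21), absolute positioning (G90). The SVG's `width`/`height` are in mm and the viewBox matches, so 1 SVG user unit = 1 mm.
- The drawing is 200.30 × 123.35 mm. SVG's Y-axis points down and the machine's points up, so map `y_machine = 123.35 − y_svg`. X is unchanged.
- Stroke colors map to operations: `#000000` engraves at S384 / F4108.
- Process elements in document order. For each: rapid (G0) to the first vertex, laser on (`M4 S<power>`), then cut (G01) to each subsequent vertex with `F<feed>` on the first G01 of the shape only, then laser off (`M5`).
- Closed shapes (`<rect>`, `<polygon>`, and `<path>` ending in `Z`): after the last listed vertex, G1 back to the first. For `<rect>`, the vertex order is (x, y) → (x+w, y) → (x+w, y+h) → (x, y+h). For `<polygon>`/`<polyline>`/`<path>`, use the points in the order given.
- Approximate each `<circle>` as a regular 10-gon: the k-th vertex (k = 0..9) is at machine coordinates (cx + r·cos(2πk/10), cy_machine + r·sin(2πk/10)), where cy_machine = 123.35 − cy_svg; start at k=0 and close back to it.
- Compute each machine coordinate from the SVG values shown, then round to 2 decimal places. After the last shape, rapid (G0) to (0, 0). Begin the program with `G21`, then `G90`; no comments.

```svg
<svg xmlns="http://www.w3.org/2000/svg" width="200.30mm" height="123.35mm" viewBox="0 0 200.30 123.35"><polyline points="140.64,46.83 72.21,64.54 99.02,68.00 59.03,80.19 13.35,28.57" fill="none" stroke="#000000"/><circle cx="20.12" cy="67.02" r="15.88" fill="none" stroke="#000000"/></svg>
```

1 u = 1 mm; y_m = 123.35 − y.

[1] `<polyline>` open polyline, #000000→engrave S384 F4108: (140.64,76.52) → (72.21,58.81) → (99.02,55.35) → (59.03,43.16) → (13.35,94.78)

[2] `<circle>` circle, #000000→engrave S384 F4108: (36.00,56.33) → (32.97,65.66) → (25.03,71.43) → (15.21,71.43) → (7.27,65.66) → (4.24,56.33) → (7.27,47.00) → (15.21,41.23) → (25.03,41.23) → (32.97,47.00) → (36.00,56.33) (closed)

G21
G90
G0 X140.64 Y76.52
M4 S384
G01 X72.21 Y58.81 F4108
G01 X99.02 Y55.35
G01 X59.03 Y43.16
G01 X13.35 Y94.78
M5
G0 X36.00 Y56.33
M4 S384
G01 X32.97 Y65.66 F4108
G01 X25.03 Y71.43
G01 X15.21 Y71.43
G01 X7.27 Y65.66
G01 X4.24 Y56.33
G01 X7.27 Y47.00
G01 X15.21 Y41.23
G01 X25.03 Y41.23
G01 X32.97 Y47.00
G01 X36.00 Y56.33
M5
G0 X0.00 Y0.00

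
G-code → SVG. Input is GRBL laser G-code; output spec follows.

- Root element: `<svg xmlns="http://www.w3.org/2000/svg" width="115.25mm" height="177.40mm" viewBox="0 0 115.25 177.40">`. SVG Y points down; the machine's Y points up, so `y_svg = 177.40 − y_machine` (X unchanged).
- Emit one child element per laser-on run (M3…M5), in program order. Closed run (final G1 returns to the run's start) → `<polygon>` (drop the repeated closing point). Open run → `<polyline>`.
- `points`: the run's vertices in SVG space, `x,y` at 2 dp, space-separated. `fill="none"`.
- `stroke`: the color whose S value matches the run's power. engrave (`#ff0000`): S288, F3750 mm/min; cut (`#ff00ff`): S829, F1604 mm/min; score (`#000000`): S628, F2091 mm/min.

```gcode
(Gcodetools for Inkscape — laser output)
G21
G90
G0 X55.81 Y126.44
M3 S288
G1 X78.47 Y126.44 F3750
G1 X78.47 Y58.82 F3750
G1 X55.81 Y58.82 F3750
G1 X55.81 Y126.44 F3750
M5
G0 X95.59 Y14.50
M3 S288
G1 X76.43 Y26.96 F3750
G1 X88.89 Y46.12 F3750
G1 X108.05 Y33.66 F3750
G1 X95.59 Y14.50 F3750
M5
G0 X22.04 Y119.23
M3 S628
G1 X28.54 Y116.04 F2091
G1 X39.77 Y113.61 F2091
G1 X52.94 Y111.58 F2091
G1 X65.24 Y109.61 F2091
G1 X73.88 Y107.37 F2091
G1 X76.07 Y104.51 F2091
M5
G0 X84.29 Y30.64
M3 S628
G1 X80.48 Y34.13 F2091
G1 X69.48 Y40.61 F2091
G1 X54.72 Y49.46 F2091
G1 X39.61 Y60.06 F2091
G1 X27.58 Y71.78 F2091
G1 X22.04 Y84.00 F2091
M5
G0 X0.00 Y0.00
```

y_svg = 177.40 − y_m.

[1] S288→`#ff0000` (engrave); closed run; points: 55.81,50.96 78.47,50.96 78.47,118.58 55.81,118.58

[2] S288→`#ff0000` (engrave); closed run; points: 95.59,162.90 76.43,150.44 88.89,131.28 108.05,143.74

[3] S628→`#000000` (score); open run; points: 22.04,58.17 28.54,61.36 39.77,63.79 52.94,65.82 65.24,67.79 73.88,70.03 76.07,72.89

[4] S628→`#000000` (score); open run; points: 84.29,146.76 80.48,143.27 69.48,136.79 54.72,127.94 39.61,117.34 27.58,105.62 22.04,93.40

<svg xmlns="http://www.w3.org/2000/svg" width="115.25mm" height="177.40mm" viewBox="0 0 115.25 177.40">
  <polygon points="55.81,50.96 78.47,50.96 78.47,118.58 55.81,118.58" fill="none" stroke="#ff0000"/>
  <polygon points="95.59,162.90 76.43,150.44 88.89,131.28 108.05,143.74" fill="none" stroke="#ff0000"/>
  <polyline points="22.04,58.17 28.54,61.36 39.77,63.79 52.94,65.82 65.24,67.79 73.88,70.03 76.07,72.89" fill="none" stroke="#000000"/>
  <polyline points="84.29,146.76 80.48,143.27 69.48,136.79 54.72,127.94 39.61,117.34 27.58,105.62 22.04,93.40" fill="none" stroke="#000000"/>
</svg>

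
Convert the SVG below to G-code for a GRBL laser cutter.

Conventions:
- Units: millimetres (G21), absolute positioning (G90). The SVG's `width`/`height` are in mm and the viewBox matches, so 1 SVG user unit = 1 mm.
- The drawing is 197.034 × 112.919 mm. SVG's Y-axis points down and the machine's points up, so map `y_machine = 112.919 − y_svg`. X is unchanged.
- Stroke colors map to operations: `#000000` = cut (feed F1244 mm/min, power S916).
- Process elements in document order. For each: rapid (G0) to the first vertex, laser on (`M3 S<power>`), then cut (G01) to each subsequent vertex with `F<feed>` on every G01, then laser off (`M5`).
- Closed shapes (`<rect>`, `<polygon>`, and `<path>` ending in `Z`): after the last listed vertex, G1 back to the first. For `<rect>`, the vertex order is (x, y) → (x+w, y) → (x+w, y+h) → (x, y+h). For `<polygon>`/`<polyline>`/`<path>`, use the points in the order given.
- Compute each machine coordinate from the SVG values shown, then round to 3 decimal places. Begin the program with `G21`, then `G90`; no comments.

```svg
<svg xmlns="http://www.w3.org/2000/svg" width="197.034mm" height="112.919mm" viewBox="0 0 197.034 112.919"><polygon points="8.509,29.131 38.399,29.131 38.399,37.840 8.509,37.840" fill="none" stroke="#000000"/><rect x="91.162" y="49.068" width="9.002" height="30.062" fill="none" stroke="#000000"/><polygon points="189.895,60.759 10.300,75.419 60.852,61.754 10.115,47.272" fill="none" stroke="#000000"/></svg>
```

G21
G90
G0 X8.509 Y83.788
M3 S916
G01 X38.399 Y83.788 F1244
G01 X38.399 Y75.079 F1244
G01 X8.509 Y75.079 F1244
G01 X8.509 Y83.788 F1244
M5
G0 X91.162 Y63.851
M3 S916
G01 X100.164 Y63.851 F1244
G01 X100.164 Y33.789 F1244
G01 X91.162 Y33.789 F1244
G01 X91.162 Y63.851 F1244
M5
G0 X189.895 Y52.160
M3 S916
G01 X10.300 Y37.500 F1244
G01 X60.852 Y51.165 F1244
G01 X10.115 Y65.647 F1244
G01 X189.895 Y52.160 F1244
M5

Since the viewBox matches the mm dimensions, user units are millimetres directly. The only transform is the Y-flip y_m = 112.919 − y_svg.

Shape 1 is a rectangle drawn with `<polygon>`. Its stroke #000000 means cut at S916, F1244. After flipping Y the toolpath is (8.509,83.788) → (38.399,83.788) → (38.399,75.079) → (8.509,75.079) → (8.509,83.788), returning to the start.

Shape 2 is a rectangle drawn with `<rect>`. Its stroke #000000 means cut at S916, F1244. After flipping Y the toolpath is (91.162,63.851) → (100.164,63.851) → (100.164,33.789) → (91.162,33.789) → (91.162,63.851), returning to the start.

Shape 3 is a closed polygon drawn with `<polygon>`. Its stroke #000000 means cut at S916, F1244. After flipping Y the toolpath is (189.895,52.160) → (10.300,37.500) → (60.852,51.165) → (10.115,65.647) → (189.895,52.160), returning to the start.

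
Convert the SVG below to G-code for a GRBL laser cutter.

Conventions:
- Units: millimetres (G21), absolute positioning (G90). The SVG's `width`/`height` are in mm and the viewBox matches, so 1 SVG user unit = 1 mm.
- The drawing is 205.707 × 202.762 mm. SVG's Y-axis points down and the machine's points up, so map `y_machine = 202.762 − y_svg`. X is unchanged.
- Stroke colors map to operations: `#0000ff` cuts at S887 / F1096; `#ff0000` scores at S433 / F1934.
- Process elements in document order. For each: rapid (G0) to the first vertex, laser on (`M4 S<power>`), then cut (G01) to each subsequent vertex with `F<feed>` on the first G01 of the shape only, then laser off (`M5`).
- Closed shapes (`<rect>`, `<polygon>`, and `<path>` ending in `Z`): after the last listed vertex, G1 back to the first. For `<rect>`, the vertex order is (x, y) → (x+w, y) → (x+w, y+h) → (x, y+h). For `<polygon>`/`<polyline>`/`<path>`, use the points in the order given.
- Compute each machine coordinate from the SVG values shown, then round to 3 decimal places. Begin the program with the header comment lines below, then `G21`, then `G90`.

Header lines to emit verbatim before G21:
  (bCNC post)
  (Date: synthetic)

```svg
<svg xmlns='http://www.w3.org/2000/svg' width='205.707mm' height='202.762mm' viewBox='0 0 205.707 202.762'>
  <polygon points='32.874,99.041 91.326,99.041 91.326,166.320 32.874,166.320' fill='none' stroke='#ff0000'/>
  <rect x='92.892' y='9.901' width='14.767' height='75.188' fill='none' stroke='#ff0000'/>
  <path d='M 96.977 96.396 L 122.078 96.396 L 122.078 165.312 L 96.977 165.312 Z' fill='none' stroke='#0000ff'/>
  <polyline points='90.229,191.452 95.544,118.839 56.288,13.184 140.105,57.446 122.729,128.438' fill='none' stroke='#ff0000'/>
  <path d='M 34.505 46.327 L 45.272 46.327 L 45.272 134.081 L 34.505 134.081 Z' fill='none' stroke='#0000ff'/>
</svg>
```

(bCNC post)
(Date: synthetic)
G21
G90
G0 X32.874 Y103.721
M4 S433
G01 X91.326 Y103.721 F1934
G01 X91.326 Y36.442
G01 X32.874 Y36.442
G01 X32.874 Y103.721
M5
G0 X92.892 Y192.861
M4 S433
G01 X107.659 Y192.861 F1934
G01 X107.659 Y117.673
G01 X92.892 Y117.673
G01 X92.892 Y192.861
M5
G0 X96.977 Y106.366
M4 S887
G01 X122.078 Y106.366 F1096
G01 X122.078 Y37.450
G01 X96.977 Y37.450
G01 X96.977 Y106.366
M5
G0 X90.229 Y11.310
M4 S433
G01 X95.544 Y83.923 F1934
G01 X56.288 Y189.578
G01 X140.105 Y145.316
G01 X122.729 Y74.324
M5
G0 X34.505 Y156.435
M4 S887
G01 X45.272 Y156.435 F1096
G01 X45.272 Y68.681
G01 X34.505 Y68.681
G01 X34.505 Y156.435
M5

1 u = 1 mm; y_m = 202.762 − y.

[1] `<polygon>` rectangle, #ff0000→score S433 F1934: (32.874,103.721) → (91.326,103.721) → (91.326,36.442) → (32.874,36.442) → (32.874,103.721) (closed)

[2] `<rect>` rectangle, #ff0000→score S433 F1934: (92.892,192.861) → (107.659,192.861) → (107.659,117.673) → (92.892,117.673) → (92.892,192.861) (closed)

[3] `<path>` rectangle, #0000ff→cut S887 F1096: (96.977,106.366) → (122.078,106.366) → (122.078,37.450) → (96.977,37.450) → (96.977,106.366) (closed)

[4] `<polyline>` open polyline, #ff0000→score S433 F1934: (90.229,11.310) → (95.544,83.923) → (56.288,189.578) → (140.105,145.316) → (122.729,74.324)

[5] `<path>` rectangle, #0000ff→cut S887 F1096: (34.505,156.435) → (45.272,156.435) → (45.272,68.681) → (34.505,68.681) → (34.505,156.435) (closed)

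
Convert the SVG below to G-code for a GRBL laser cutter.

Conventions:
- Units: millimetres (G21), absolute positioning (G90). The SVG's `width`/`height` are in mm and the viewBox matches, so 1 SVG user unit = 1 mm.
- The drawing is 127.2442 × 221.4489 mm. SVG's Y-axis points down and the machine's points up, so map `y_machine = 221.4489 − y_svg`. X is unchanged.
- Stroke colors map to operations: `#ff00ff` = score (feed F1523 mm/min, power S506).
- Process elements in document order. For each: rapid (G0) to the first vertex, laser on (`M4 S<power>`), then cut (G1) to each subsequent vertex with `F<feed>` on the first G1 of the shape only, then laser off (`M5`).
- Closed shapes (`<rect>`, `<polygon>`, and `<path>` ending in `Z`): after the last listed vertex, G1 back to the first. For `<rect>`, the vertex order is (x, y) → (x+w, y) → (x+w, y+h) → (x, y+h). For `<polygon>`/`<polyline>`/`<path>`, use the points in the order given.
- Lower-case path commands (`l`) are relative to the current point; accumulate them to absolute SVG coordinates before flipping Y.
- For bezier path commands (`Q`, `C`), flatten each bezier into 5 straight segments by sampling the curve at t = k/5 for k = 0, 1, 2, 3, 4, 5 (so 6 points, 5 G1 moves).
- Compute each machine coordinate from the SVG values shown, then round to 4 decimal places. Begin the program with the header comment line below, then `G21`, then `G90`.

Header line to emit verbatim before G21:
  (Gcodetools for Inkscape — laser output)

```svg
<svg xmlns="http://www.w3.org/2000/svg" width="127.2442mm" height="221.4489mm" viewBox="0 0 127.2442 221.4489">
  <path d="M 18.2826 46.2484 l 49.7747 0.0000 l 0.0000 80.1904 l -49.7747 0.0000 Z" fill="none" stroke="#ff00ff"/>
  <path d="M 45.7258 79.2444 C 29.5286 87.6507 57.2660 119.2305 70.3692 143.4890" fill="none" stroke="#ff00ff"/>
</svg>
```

(Gcodetools for Inkscape — laser output)
G21
G90
G0 X18.2826 Y175.2005
M4 S506
G1 X68.0573 Y175.2005 F1523
G1 X68.0573 Y95.0101
G1 X18.2826 Y95.0101
G1 X18.2826 Y175.2005
M5
G0 X45.7258 Y142.2045
M4 S506
G1 X40.8111 Y134.6239 F1523
G1 X43.6294 Y122.9453
G1 X51.3693 Y108.6327
G1 X61.2197 Y93.1496
G1 X70.3692 Y77.9599
M5

1 u = 1 mm; y_m = 221.4489 − y.

[1] `<path>` rectangle, #ff00ff→score S506 F1523: (18.2826,175.2005) → (68.0573,175.2005) → (68.0573,95.0101) → (18.2826,95.0101) → (18.2826,175.2005) (closed)

[2] `<path>` cubic bezier, #ff00ff→score S506 F1523: (45.7258,142.2045) → (40.8111,134.6239) → (43.6294,122.9453) → (51.3693,108.6327) → (61.2197,93.1496) → (70.3692,77.9599)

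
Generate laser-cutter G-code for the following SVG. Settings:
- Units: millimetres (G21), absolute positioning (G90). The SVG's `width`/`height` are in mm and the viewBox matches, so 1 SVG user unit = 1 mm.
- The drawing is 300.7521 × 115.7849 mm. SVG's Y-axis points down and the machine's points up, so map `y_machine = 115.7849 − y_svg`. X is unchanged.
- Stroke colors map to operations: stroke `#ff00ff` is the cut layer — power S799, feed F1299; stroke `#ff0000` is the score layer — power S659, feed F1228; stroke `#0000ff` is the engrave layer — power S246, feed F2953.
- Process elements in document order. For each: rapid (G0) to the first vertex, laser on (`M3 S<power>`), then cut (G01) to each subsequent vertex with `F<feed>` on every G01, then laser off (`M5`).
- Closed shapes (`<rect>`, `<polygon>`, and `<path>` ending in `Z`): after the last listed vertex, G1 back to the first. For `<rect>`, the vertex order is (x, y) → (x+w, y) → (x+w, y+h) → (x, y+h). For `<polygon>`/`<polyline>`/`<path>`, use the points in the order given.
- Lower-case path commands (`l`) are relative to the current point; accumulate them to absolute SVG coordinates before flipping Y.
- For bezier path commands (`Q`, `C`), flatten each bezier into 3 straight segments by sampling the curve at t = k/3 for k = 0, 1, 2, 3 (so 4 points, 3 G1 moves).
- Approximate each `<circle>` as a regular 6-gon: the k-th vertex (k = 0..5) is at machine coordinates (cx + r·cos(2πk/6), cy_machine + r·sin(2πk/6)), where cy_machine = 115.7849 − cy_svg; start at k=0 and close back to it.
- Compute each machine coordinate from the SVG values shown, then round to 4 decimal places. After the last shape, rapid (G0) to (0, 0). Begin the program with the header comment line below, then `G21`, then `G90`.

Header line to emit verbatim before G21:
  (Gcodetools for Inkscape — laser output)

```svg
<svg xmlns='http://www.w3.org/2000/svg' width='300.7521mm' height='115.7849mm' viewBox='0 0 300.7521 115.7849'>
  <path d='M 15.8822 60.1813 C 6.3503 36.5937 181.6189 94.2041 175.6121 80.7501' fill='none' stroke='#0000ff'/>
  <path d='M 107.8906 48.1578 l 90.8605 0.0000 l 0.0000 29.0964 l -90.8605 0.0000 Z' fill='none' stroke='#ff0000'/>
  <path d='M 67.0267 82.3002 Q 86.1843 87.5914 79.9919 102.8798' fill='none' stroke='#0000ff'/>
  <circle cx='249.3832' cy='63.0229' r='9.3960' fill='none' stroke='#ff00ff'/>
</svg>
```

(Gcodetools for Inkscape — laser output)
G21
G90
G0 X15.8822 Y55.6036
M3 S246
G01 X54.3921 Y57.7645 F2953
G01 X134.7521 Y39.6296 F2953
G01 X175.6121 Y35.0348 F2953
M5
G0 X107.8906 Y67.6271
M3 S659
G01 X198.7511 Y67.6271 F1228
G01 X198.7511 Y38.5307 F1228
G01 X107.8906 Y38.5307 F1228
G01 X107.8906 Y67.6271 F1228
M5
G0 X67.0267 Y33.4847
M3 S246
G01 X76.9818 Y28.8464 F2953
G01 X81.3035 Y21.9866 F2953
G01 X79.9919 Y12.9051 F2953
M5
G0 X258.7792 Y52.7620
M3 S799
G01 X254.0812 Y60.8992 F1299
G01 X244.6852 Y60.8992 F1299
G01 X239.9872 Y52.7620 F1299
G01 X244.6852 Y44.6248 F1299
G01 X254.0812 Y44.6248 F1299
G01 X258.7792 Y52.7620 F1299
M5
G0 X0.0000 Y0.0000

Since the viewBox matches the mm dimensions, user units are millimetres directly. The only transform is the Y-flip y_m = 115.7849 − y_svg.

Shape 1 is a cubic bezier drawn with `<path>`. Its stroke #0000ff means engrave at S246, F2953. After flipping Y the toolpath is (15.8822,55.6036) → (54.3921,57.7645) → (134.7521,39.6296) → (175.6121,35.0348).

Shape 2 is a rectangle drawn with `<path>`. Its stroke #ff0000 means score at S659, F1228. After flipping Y the toolpath is (107.8906,67.6271) → (198.7511,67.6271) → (198.7511,38.5307) → (107.8906,38.5307) → (107.8906,67.6271), returning to the start.

Shape 3 is a quadratic bezier drawn with `<path>`. Its stroke #0000ff means engrave at S246, F2953. After flipping Y the toolpath is (67.0267,33.4847) → (76.9818,28.8464) → (81.3035,21.9866) → (79.9919,12.9051).

Shape 4 is a circle drawn with `<circle>`. Its stroke #ff00ff means cut at S799, F1299. After flipping Y the toolpath is (258.7792,52.7620) → (254.0812,60.8992) → (244.6852,60.8992) → (239.9872,52.7620) → (244.6852,44.6248) → (254.0812,44.6248) → (258.7792,52.7620), returning to the start.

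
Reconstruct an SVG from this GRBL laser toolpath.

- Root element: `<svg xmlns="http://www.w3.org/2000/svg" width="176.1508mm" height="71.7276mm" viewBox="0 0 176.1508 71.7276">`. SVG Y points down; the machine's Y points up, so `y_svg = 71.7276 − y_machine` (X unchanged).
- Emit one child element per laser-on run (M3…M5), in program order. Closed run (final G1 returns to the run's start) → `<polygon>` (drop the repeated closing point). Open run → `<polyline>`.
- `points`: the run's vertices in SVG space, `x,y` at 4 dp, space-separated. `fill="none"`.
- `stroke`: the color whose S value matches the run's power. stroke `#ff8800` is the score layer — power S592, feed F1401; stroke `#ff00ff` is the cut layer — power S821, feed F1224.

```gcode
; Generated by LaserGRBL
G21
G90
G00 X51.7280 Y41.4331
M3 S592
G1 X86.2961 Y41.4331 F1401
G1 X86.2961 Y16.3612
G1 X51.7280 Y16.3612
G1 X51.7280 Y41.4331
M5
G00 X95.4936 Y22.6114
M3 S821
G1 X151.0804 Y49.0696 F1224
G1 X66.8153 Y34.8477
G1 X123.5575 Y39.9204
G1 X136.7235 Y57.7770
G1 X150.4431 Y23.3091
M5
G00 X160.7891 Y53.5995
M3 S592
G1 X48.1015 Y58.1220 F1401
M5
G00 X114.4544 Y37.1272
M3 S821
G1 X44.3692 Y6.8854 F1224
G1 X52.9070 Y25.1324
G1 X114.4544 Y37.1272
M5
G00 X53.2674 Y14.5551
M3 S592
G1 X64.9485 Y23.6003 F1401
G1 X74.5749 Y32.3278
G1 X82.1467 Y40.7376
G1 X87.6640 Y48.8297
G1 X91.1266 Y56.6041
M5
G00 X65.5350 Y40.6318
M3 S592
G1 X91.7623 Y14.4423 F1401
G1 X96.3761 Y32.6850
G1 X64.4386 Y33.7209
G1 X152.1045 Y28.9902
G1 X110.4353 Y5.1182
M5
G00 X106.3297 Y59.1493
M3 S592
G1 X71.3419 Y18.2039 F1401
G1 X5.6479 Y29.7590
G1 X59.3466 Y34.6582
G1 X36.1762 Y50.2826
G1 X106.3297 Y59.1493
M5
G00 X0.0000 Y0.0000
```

Each laser-on run becomes one SVG element. Flip Y back into SVG space with y_svg = 71.7276 − y_machine.

Run 1: the run's S592 means `#ff8800` (score). The run returns to its start, so emit a `<polygon>` with points (Y-flipped): 51.7280,30.2945 86.2961,30.2945 86.2961,55.3664 51.7280,55.3664.

Run 2: the run's S821 means `#ff00ff` (cut). The run is open, so emit a `<polyline>` with points (Y-flipped): 95.4936,49.1162 151.0804,22.6580 66.8153,36.8799 123.5575,31.8072 136.7235,13.9506 150.4431,48.4185.

Run 3: the run's S592 means `#ff8800` (score). The run is open, so emit a `<polyline>` with points (Y-flipped): 160.7891,18.1281 48.1015,13.6056.

Run 4: S821 ⇒ cut layer `#ff00ff`. The run returns to its start, so emit a `<polygon>` with points (Y-flipped): 114.4544,34.6004 44.3692,64.8422 52.9070,46.5952.

Run 5: power S592 maps to stroke `#ff8800` (score). The run is open, so emit a `<polyline>` with points (Y-flipped): 53.2674,57.1725 64.9485,48.1273 74.5749,39.3998 82.1467,30.9900 87.6640,22.8979 91.1266,15.1235.

Run 6: the run's S592 means `#ff8800` (score). The run is open, so emit a `<polyline>` with points (Y-flipped): 65.5350,31.0958 91.7623,57.2853 96.3761,39.0426 64.4386,38.0067 152.1045,42.7374 110.4353,66.6094.

Run 7: power S592 maps to stroke `#ff8800` (score). The run returns to its start, so emit a `<polygon>` with points (Y-flipped): 106.3297,12.5783 71.3419,53.5237 5.6479,41.9686 59.3466,37.0694 36.1762,21.4450.

<svg xmlns="http://www.w3.org/2000/svg" width="176.1508mm" height="71.7276mm" viewBox="0 0 176.1508 71.7276">
  <polygon points="51.7280,30.2945 86.2961,30.2945 86.2961,55.3664 51.7280,55.3664" fill="none" stroke="#ff8800"/>
  <polyline points="95.4936,49.1162 151.0804,22.6580 66.8153,36.8799 123.5575,31.8072 136.7235,13.9506 150.4431,48.4185" fill="none" stroke="#ff00ff"/>
  <polyline points="160.7891,18.1281 48.1015,13.6056" fill="none" stroke="#ff8800"/>
  <polygon points="114.4544,34.6004 44.3692,64.8422 52.9070,46.5952" fill="none" stroke="#ff00ff"/>
  <polyline points="53.2674,57.1725 64.9485,48.1273 74.5749,39.3998 82.1467,30.9900 87.6640,22.8979 91.1266,15.1235" fill="none" stroke="#ff8800"/>
  <polyline points="65.5350,31.0958 91.7623,57.2853 96.3761,39.0426 64.4386,38.0067 152.1045,42.7374 110.4353,66.6094" fill="none" stroke="#ff8800"/>
  <polygon points="106.3297,12.5783 71.3419,53.5237 5.6479,41.9686 59.3466,37.0694 36.1762,21.4450" fill="none" stroke="#ff8800"/>
</svg>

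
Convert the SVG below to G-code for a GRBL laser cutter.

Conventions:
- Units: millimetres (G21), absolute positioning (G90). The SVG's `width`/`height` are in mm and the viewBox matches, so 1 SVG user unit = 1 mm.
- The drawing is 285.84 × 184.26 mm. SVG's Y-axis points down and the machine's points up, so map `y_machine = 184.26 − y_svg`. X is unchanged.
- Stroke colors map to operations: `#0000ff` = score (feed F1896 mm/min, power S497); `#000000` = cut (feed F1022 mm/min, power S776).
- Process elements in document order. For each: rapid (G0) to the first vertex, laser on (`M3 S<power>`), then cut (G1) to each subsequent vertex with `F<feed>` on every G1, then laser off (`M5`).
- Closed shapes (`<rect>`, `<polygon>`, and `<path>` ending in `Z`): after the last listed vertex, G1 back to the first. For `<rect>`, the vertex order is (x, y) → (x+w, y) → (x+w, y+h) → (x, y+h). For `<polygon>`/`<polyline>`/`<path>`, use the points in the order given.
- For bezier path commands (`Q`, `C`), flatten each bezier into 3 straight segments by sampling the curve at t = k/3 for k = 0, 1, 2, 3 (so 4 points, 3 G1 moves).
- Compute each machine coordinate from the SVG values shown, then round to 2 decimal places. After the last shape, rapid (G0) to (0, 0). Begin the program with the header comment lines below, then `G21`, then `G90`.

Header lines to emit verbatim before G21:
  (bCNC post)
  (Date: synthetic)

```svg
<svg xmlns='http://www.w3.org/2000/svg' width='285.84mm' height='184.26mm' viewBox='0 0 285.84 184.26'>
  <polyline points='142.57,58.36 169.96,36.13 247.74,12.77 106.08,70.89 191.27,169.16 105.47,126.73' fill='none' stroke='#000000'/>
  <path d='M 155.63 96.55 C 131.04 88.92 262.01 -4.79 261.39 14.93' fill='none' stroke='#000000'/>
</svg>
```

1 u = 1 mm; y_m = 184.26 − y.

[1] `<polyline>` open polyline, #000000→cut S776 F1022: (142.57,125.90) → (169.96,148.13) → (247.74,171.49) → (106.08,113.37) → (191.27,15.10) → (105.47,57.53)

[2] `<path>` cubic bezier, #000000→cut S776 F1022: (155.63,87.71) → (172.26,116.64) → (228.78,158.63) → (261.39,169.33)

(bCNC post)
(Date: synthetic)
G21
G90
G0 X142.57 Y125.90
M3 S776
G1 X169.96 Y148.13 F1022
G1 X247.74 Y171.49 F1022
G1 X106.08 Y113.37 F1022
G1 X191.27 Y15.10 F1022
G1 X105.47 Y57.53 F1022
M5
G0 X155.63 Y87.71
M3 S776
G1 X172.26 Y116.64 F1022
G1 X228.78 Y158.63 F1022
G1 X261.39 Y169.33 F1022
M5
G0 X0.00 Y0.00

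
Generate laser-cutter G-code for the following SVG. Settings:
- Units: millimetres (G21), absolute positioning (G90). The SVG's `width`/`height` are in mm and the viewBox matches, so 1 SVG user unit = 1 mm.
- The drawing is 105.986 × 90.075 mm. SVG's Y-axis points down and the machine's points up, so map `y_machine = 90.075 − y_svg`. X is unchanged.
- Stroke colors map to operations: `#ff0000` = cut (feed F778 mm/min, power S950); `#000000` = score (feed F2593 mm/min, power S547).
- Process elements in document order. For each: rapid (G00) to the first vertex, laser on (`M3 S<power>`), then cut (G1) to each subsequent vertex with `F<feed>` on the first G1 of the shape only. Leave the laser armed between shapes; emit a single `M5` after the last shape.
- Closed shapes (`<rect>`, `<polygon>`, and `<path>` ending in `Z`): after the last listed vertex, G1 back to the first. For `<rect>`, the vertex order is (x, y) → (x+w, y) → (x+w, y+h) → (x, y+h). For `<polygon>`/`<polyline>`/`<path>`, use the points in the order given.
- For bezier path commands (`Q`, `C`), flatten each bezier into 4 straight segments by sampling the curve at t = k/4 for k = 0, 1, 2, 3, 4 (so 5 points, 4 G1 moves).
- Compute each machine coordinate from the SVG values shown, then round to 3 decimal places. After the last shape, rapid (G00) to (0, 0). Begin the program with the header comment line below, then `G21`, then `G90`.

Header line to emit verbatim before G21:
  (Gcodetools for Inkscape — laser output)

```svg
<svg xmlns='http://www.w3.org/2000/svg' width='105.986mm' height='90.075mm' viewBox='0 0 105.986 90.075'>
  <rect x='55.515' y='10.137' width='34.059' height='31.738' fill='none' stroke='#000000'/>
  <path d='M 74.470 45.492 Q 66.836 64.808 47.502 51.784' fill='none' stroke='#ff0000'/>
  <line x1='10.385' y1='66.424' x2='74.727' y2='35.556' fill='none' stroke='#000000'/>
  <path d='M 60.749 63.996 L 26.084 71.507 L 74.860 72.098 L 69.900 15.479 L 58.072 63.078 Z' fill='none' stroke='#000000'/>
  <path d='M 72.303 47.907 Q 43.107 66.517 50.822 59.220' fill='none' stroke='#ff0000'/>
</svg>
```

(Gcodetools for Inkscape — laser output)
G21
G90
G00 X55.515 Y79.938
M3 S547
G1 X89.574 Y79.938 F2593
G1 X89.574 Y48.200
G1 X55.515 Y48.200
G1 X55.515 Y79.938
G00 X74.470 Y44.583
M3 S950
G1 X69.922 Y36.946 F778
G1 X63.911 Y33.352
G1 X56.438 Y33.800
G1 X47.502 Y38.291
G00 X10.385 Y23.651
M3 S547
G1 X74.727 Y54.519 F2593
G00 X60.749 Y26.079
M3 S547
G1 X26.084 Y18.568 F2593
G1 X74.860 Y17.977
G1 X69.900 Y74.596
G1 X58.072 Y26.997
G1 X60.749 Y26.079
G00 X72.303 Y42.168
M3 S950
G1 X60.012 Y34.482 F778
G1 X52.335 Y30.035
G1 X49.271 Y28.826
G1 X50.822 Y30.855
M5
G00 X0.000 Y0.000

viewBox `0 0 105.986 90.075` with mm width/height → 1 unit = 1 mm. Flip: y_m = 90.075 − y_svg.

**Shape 1** — `<rect>` rectangle, stroke `#000000` → score (S547, F2593). Machine vertices: (55.515,79.938) → (89.574,79.938) → (89.574,48.200) → (55.515,48.200) → (55.515,79.938). Closed: final G1 returns to the first vertex.

**Shape 2** — `<path>` quadratic bezier, stroke `#ff0000` → cut (S950, F778). Control points (SVG): P0=(74.470,45.492), P1=(66.836,64.808), P2=(47.502,51.784); sampled at t=k/4. Machine vertices: (74.470,44.583) → (69.922,36.946) → (63.911,33.352) → (56.438,33.800) → (47.502,38.291). Open path.

**Shape 3** — `<line>` line segment, stroke `#000000` → score (S547, F2593). Machine vertices: (10.385,23.651) → (74.727,54.519). Open path.

**Shape 4** — `<path>` closed polygon, stroke `#000000` → score (S547, F2593). Machine vertices: (60.749,26.079) → (26.084,18.568) → (74.860,17.977) → (69.900,74.596) → (58.072,26.997) → (60.749,26.079). Closed: final G1 returns to the first vertex.

**Shape 5** — `<path>` quadratic bezier, stroke `#ff0000` → cut (S950, F778). Control points (SVG): P0=(72.303,47.907), P1=(43.107,66.517), P2=(50.822,59.220); sampled at t=k/4. Machine vertices: (72.303,42.168) → (60.012,34.482) → (52.335,30.035) → (49.271,28.826) → (50.822,30.855). Open path.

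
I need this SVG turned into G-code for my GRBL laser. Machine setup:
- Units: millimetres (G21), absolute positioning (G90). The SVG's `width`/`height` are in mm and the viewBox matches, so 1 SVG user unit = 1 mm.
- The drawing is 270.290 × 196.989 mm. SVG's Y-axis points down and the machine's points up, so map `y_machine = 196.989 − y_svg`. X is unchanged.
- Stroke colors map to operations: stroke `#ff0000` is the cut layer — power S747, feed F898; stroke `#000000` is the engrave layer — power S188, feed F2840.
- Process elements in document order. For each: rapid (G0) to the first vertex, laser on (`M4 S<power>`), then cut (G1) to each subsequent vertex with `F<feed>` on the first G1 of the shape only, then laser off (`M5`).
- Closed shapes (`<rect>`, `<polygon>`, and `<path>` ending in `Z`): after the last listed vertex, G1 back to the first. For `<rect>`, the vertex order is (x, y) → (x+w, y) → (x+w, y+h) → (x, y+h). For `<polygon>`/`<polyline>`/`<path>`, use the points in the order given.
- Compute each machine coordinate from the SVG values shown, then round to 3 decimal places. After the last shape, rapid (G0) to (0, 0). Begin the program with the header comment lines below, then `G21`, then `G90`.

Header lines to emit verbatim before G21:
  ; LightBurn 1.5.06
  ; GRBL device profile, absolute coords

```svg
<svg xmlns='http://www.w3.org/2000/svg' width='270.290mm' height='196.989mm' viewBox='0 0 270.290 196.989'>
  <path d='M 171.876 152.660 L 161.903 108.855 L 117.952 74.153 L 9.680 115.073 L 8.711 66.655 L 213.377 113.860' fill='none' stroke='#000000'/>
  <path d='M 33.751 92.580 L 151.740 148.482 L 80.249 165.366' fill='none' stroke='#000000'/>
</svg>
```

viewBox `0 0 270.290 196.989` with mm width/height → 1 unit = 1 mm. Flip: y_m = 196.989 − y_svg.

**Shape 1** — `<path>` open polyline, stroke `#000000` → engrave (S188, F2840). Machine vertices: (171.876,44.329) → (161.903,88.134) → (117.952,122.836) → (9.680,81.916) → (8.711,130.334) → (213.377,83.129). Open path.

**Shape 2** — `<path>` open polyline, stroke `#000000` → engrave (S188, F2840). Machine vertices: (33.751,104.409) → (151.740,48.507) → (80.249,31.623). Open path.

; LightBurn 1.5.06
; GRBL device profile, absolute coords
G21
G90
G0 X171.876 Y44.329
M4 S188
G1 X161.903 Y88.134 F2840
G1 X117.952 Y122.836
G1 X9.680 Y81.916
G1 X8.711 Y130.334
G1 X213.377 Y83.129
M5
G0 X33.751 Y104.409
M4 S188
G1 X151.740 Y48.507 F2840
G1 X80.249 Y31.623
M5
G0 X0.000 Y0.000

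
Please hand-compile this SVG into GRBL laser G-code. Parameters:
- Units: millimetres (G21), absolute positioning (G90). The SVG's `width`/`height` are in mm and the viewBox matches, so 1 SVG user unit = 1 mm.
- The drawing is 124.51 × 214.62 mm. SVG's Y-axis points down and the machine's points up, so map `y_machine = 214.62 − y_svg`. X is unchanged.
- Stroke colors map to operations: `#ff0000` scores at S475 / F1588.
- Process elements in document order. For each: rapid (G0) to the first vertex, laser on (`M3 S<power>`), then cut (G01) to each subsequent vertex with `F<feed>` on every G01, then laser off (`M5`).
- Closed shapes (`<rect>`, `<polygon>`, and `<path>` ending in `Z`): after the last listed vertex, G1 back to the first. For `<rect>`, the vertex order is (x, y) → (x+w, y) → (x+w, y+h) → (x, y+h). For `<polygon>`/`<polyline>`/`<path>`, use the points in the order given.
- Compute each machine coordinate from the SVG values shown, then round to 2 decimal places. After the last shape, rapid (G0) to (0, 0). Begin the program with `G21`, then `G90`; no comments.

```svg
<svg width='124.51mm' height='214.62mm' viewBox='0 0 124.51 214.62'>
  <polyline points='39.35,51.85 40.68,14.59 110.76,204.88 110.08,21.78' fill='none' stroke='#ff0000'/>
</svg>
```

viewBox `0 0 124.51 214.62` with mm width/height → 1 unit = 1 mm. Flip: y_m = 214.62 − y_svg.

**Shape 1** — `<polyline>` open polyline, stroke `#ff0000` → score (S475, F1588). Machine vertices: (39.35,162.77) → (40.68,200.03) → (110.76,9.74) → (110.08,192.84). Open path.

G21
G90
G0 X39.35 Y162.77
M3 S475
G01 X40.68 Y200.03 F1588
G01 X110.76 Y9.74 F1588
G01 X110.08 Y192.84 F1588
M5
G0 X0.00 Y0.00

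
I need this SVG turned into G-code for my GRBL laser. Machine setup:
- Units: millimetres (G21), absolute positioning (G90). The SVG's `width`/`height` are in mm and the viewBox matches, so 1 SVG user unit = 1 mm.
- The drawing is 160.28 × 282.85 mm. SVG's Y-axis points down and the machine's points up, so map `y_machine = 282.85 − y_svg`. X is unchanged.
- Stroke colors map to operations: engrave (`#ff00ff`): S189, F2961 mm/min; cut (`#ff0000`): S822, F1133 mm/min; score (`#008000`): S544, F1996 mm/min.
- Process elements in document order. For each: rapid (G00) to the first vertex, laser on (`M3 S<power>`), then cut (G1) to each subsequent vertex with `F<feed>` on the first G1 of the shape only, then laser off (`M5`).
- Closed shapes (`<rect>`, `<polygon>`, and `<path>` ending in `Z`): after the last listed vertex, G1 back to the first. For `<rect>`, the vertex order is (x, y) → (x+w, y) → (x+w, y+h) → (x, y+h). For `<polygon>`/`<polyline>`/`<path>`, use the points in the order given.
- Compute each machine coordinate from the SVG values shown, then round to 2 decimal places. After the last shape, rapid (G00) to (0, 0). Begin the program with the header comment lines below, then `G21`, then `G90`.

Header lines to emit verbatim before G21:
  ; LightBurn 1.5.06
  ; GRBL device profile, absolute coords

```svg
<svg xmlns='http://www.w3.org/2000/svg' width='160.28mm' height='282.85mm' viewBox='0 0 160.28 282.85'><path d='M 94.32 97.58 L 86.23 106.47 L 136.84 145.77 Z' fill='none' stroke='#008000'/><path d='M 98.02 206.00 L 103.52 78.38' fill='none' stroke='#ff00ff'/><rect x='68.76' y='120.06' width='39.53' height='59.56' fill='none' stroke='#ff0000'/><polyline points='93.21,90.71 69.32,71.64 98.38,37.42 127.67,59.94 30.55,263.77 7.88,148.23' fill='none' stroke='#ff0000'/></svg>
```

; LightBurn 1.5.06
; GRBL device profile, absolute coords
G21
G90
G00 X94.32 Y185.27
M3 S544
G1 X86.23 Y176.38 F1996
G1 X136.84 Y137.08
G1 X94.32 Y185.27
M5
G00 X98.02 Y76.85
M3 S189
G1 X103.52 Y204.47 F2961
M5
G00 X68.76 Y162.79
M3 S822
G1 X108.29 Y162.79 F1133
G1 X108.29 Y103.23
G1 X68.76 Y103.23
G1 X68.76 Y162.79
M5
G00 X93.21 Y192.14
M3 S822
G1 X69.32 Y211.21 F1133
G1 X98.38 Y245.43
G1 X127.67 Y222.91
G1 X30.55 Y19.08
G1 X7.88 Y134.62
M5
G00 X0.00 Y0.00

viewBox `0 0 160.28 282.85` with mm width/height → 1 unit = 1 mm. Flip: y_m = 282.85 − y_svg.

**Shape 1** — `<path>` closed polygon, stroke `#008000` → score (S544, F1996). Machine vertices: (94.32,185.27) → (86.23,176.38) → (136.84,137.08) → (94.32,185.27). Closed: final G1 returns to the first vertex.

**Shape 2** — `<path>` line segment, stroke `#ff00ff` → engrave (S189, F2961). Machine vertices: (98.02,76.85) → (103.52,204.47). Open path.

**Shape 3** — `<rect>` rectangle, stroke `#ff0000` → cut (S822, F1133). Machine vertices: (68.76,162.79) → (108.29,162.79) → (108.29,103.23) → (68.76,103.23) → (68.76,162.79). Closed: final G1 returns to the first vertex.

**Shape 4** — `<polyline>` open polyline, stroke `#ff0000` → cut (S822, F1133). Machine vertices: (93.21,192.14) → (69.32,211.21) → (98.38,245.43) → (127.67,222.91) → (30.55,19.08) → (7.88,134.62). Open path.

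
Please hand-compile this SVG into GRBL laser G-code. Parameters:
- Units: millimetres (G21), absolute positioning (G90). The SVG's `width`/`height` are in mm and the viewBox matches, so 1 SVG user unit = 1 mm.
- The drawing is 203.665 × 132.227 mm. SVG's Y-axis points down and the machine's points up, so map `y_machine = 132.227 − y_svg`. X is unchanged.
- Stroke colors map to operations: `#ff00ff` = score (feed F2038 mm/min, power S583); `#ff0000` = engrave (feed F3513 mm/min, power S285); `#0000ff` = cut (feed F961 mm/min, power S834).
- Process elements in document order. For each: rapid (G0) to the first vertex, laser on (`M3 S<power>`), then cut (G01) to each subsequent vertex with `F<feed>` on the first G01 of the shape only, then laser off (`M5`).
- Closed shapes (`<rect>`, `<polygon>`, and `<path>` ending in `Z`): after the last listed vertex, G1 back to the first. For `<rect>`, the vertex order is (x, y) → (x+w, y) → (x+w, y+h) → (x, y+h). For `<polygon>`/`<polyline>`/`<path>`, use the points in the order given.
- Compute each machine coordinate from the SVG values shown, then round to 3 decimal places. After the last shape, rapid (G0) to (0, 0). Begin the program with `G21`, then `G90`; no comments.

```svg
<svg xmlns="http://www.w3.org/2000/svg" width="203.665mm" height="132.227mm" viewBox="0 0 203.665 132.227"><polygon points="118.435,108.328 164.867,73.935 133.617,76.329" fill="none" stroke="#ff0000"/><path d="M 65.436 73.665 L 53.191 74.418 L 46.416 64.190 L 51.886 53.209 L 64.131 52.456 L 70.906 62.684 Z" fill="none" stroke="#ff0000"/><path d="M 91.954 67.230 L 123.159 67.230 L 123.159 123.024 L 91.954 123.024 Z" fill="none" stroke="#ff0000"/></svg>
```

G21
G90
G0 X118.435 Y23.899
M3 S285
G01 X164.867 Y58.292 F3513
G01 X133.617 Y55.898
G01 X118.435 Y23.899
M5
G0 X65.436 Y58.562
M3 S285
G01 X53.191 Y57.809 F3513
G01 X46.416 Y68.037
G01 X51.886 Y79.018
G01 X64.131 Y79.771
G01 X70.906 Y69.543
G01 X65.436 Y58.562
M5
G0 X91.954 Y64.997
M3 S285
G01 X123.159 Y64.997 F3513
G01 X123.159 Y9.203
G01 X91.954 Y9.203
G01 X91.954 Y64.997
M5
G0 X0.000 Y0.000

viewBox `0 0 203.665 132.227` with mm width/height → 1 unit = 1 mm. Flip: y_m = 132.227 − y_svg.

**Shape 1** — `<polygon>` closed polygon, stroke `#ff0000` → engrave (S285, F3513). Machine vertices: (118.435,23.899) → (164.867,58.292) → (133.617,55.898) → (118.435,23.899). Closed: final G1 returns to the first vertex.

**Shape 2** — `<path>` regular polygon, stroke `#ff0000` → engrave (S285, F3513). Machine vertices: (65.436,58.562) → (53.191,57.809) → (46.416,68.037) → (51.886,79.018) → (64.131,79.771) → (70.906,69.543) → (65.436,58.562). Closed: final G1 returns to the first vertex.

**Shape 3** — `<path>` rectangle, stroke `#ff0000` → engrave (S285, F3513). Machine vertices: (91.954,64.997) → (123.159,64.997) → (123.159,9.203) → (91.954,9.203) → (91.954,64.997). Closed: final G1 returns to the first vertex.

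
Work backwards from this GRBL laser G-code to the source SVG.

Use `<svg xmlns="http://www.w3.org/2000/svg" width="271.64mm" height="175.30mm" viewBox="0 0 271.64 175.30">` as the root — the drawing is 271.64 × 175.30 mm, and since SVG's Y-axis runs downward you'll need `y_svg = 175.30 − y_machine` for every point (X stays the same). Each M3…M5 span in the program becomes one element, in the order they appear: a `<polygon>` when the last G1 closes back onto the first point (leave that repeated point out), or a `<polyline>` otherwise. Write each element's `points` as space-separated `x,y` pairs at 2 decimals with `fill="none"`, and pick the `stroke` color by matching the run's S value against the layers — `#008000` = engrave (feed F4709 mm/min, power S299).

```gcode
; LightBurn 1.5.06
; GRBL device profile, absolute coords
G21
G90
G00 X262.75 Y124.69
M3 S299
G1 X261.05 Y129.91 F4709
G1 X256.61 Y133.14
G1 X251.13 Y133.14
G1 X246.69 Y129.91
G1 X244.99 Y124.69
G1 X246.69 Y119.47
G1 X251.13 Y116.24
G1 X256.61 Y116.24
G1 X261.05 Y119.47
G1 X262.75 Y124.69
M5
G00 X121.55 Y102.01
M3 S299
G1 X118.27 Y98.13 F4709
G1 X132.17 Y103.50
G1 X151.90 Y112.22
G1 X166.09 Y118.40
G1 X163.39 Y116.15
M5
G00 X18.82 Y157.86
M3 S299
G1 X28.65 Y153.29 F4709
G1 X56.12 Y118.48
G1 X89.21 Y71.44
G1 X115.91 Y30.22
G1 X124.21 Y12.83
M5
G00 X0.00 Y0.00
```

Each laser-on run becomes one SVG element. Flip Y back into SVG space with y_svg = 175.30 − y_machine. Every run uses S299, so all elements get stroke `#008000` (engrave).

Run 1: The run returns to its start, so emit a `<polygon>` with points (Y-flipped): 262.75,50.61 261.05,45.39 256.61,42.16 251.13,42.16 246.69,45.39 244.99,50.61 246.69,55.83 251.13,59.06 256.61,59.06 261.05,55.83.

Run 2: The run is open, so emit a `<polyline>` with points (Y-flipped): 121.55,73.29 118.27,77.17 132.17,71.80 151.90,63.08 166.09,56.90 163.39,59.15.

Run 3: The run is open, so emit a `<polyline>` with points (Y-flipped): 18.82,17.44 28.65,22.01 56.12,56.82 89.21,103.86 115.91,145.08 124.21,162.47.

<svg xmlns="http://www.w3.org/2000/svg" width="271.64mm" height="175.30mm" viewBox="0 0 271.64 175.30">
  <polygon points="262.75,50.61 261.05,45.39 256.61,42.16 251.13,42.16 246.69,45.39 244.99,50.61 246.69,55.83 251.13,59.06 256.61,59.06 261.05,55.83" fill="none" stroke="#008000"/>
  <polyline points="121.55,73.29 118.27,77.17 132.17,71.80 151.90,63.08 166.09,56.90 163.39,59.15" fill="none" stroke="#008000"/>
  <polyline points="18.82,17.44 28.65,22.01 56.12,56.82 89.21,103.86 115.91,145.08 124.21,162.47" fill="none" stroke="#008000"/>
</svg>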